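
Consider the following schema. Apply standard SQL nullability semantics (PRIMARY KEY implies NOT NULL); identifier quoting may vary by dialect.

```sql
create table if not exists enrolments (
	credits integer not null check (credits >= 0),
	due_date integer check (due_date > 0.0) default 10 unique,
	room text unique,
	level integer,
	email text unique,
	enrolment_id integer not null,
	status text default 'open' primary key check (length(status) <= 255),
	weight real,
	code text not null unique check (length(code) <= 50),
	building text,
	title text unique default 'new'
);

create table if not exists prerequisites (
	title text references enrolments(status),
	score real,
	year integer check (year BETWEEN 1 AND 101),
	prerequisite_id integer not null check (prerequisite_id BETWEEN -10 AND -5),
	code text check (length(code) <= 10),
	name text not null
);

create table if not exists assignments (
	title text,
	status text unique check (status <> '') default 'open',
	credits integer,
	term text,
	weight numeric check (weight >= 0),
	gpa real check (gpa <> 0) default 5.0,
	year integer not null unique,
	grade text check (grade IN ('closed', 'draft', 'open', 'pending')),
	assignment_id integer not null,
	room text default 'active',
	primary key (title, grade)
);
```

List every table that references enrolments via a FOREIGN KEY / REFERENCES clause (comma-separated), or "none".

prerequisites

- prerequisites.title references enrolments(status).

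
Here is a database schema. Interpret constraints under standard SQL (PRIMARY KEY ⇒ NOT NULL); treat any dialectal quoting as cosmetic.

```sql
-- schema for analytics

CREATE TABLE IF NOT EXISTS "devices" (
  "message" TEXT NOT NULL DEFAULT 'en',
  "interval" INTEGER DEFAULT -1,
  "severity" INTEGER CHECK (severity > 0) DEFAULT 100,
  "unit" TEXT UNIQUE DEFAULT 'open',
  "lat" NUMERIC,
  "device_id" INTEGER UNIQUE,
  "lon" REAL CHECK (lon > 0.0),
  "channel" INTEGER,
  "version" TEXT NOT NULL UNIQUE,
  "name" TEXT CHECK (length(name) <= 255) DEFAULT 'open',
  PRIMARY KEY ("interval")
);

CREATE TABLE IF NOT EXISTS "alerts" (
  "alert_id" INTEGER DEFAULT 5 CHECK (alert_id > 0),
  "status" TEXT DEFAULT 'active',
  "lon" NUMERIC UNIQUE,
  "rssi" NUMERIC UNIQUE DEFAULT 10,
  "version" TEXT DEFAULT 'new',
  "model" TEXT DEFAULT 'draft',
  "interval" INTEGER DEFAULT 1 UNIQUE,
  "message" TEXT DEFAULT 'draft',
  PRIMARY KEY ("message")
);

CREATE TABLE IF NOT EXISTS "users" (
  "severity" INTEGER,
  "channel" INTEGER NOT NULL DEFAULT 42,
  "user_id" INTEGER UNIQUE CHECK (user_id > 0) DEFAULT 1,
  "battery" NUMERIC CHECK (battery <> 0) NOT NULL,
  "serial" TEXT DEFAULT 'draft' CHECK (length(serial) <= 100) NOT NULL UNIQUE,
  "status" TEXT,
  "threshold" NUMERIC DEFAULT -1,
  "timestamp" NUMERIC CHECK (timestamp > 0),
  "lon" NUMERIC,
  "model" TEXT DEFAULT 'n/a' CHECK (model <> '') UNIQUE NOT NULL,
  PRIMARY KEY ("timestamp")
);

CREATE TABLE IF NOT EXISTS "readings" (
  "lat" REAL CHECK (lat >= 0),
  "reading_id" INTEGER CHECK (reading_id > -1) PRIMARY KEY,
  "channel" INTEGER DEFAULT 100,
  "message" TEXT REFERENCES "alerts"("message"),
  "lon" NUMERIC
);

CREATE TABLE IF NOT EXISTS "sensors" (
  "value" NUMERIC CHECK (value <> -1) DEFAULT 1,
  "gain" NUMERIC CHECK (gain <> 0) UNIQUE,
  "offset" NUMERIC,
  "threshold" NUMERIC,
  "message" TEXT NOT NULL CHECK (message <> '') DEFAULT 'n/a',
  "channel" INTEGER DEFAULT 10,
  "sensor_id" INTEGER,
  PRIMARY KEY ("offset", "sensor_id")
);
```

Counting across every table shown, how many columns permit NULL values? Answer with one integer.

27

devices: 7 nullable (severity, unit, lat, device_id, lon, channel, name — PK (interval) and explicit NOT NULL columns excluded).
alerts: 7 nullable (alert_id, status, lon, rssi, version, model, interval — PK (message) and explicit NOT NULL columns excluded).
users: 5 nullable (severity, user_id, status, threshold, lon — PK (timestamp) and explicit NOT NULL columns excluded).
readings: 4 nullable (lat, channel, message, lon — PK (reading_id) and explicit NOT NULL columns excluded).
sensors: 4 nullable (value, gain, threshold, channel — PK (offset, sensor_id) and explicit NOT NULL columns excluded).
Total: 7 + 7 + 5 + 4 + 4 = 27.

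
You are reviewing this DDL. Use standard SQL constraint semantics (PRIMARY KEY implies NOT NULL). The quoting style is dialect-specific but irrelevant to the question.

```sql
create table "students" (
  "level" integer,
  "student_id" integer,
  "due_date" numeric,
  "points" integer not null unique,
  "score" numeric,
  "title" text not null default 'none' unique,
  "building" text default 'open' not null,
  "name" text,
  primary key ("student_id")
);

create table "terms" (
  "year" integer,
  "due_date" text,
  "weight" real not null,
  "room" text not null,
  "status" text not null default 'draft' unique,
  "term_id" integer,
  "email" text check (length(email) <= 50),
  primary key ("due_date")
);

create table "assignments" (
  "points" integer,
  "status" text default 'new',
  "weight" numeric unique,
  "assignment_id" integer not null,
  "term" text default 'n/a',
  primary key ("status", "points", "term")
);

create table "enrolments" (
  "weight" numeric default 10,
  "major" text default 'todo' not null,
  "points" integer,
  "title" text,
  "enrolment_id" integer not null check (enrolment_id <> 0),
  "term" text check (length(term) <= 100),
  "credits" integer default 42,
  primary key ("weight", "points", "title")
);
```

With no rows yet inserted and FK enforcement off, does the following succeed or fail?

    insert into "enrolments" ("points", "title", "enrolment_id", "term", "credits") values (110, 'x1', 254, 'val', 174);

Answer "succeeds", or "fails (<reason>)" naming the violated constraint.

succeeds

NOT NULL columns: enrolment_id is supplied; major defaults to 'todo'; points is supplied; title is supplied; weight defaults to 10.
CHECK constraints: 254 satisfies (enrolment_id <> 0); 'val' satisfies (length(term) <= 100).
No constraint is violated.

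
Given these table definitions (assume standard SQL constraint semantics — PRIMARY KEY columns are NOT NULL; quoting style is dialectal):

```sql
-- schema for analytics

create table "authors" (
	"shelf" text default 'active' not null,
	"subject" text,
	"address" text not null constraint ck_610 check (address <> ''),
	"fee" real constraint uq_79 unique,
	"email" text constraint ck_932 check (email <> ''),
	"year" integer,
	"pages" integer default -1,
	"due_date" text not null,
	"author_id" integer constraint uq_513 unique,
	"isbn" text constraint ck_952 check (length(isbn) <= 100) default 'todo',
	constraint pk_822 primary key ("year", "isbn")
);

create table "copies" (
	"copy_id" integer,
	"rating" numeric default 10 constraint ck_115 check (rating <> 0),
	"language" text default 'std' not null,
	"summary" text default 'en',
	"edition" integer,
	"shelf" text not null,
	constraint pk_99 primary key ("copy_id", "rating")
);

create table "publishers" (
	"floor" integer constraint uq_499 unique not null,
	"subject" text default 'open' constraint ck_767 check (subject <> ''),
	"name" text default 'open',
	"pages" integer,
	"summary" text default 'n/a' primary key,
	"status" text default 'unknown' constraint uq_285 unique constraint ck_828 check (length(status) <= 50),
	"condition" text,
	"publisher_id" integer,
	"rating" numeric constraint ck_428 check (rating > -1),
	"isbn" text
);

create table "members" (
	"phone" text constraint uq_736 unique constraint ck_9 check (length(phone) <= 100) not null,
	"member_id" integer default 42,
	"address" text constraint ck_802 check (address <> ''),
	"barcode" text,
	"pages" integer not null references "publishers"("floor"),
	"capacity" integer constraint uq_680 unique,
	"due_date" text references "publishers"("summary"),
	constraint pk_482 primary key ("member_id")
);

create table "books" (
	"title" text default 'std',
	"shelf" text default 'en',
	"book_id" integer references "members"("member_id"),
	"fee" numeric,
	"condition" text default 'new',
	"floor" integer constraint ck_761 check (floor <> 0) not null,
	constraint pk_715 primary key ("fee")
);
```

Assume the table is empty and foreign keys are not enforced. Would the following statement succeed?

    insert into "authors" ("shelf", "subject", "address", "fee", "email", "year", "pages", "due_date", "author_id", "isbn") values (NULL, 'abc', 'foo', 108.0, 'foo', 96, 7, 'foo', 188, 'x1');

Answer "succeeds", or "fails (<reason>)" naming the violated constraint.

fails (NOT NULL on shelf)

shelf is explicitly set to NULL, but shelf is declared NOT NULL.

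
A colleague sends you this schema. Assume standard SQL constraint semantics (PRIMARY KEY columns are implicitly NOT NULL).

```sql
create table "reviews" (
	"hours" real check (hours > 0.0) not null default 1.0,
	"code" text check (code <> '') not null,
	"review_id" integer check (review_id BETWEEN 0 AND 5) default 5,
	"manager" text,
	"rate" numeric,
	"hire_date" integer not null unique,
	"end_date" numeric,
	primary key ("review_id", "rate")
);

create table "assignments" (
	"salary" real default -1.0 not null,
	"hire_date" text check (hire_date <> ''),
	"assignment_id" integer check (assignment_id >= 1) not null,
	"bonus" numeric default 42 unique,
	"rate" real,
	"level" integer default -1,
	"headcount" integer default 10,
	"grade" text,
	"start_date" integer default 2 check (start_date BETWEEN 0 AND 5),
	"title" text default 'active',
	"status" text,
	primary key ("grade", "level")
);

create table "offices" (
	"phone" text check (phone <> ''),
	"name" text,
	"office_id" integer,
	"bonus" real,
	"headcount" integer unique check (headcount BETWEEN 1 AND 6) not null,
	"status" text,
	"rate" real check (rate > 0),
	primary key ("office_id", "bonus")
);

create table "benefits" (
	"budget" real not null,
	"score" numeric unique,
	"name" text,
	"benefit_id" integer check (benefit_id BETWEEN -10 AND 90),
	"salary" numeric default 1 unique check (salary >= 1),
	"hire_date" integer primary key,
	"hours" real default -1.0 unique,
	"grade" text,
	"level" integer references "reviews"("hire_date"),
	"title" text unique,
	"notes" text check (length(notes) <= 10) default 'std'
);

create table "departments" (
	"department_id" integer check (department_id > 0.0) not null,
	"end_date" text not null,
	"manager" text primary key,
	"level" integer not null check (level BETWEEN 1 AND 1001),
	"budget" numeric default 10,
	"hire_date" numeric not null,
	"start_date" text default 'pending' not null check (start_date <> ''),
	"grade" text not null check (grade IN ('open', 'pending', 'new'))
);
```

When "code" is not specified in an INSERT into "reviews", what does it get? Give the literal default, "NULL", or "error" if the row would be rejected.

code has no DEFAULT clause.
Omitting it would insert NULL, but it is declared NOT NULL, so the INSERT fails.

error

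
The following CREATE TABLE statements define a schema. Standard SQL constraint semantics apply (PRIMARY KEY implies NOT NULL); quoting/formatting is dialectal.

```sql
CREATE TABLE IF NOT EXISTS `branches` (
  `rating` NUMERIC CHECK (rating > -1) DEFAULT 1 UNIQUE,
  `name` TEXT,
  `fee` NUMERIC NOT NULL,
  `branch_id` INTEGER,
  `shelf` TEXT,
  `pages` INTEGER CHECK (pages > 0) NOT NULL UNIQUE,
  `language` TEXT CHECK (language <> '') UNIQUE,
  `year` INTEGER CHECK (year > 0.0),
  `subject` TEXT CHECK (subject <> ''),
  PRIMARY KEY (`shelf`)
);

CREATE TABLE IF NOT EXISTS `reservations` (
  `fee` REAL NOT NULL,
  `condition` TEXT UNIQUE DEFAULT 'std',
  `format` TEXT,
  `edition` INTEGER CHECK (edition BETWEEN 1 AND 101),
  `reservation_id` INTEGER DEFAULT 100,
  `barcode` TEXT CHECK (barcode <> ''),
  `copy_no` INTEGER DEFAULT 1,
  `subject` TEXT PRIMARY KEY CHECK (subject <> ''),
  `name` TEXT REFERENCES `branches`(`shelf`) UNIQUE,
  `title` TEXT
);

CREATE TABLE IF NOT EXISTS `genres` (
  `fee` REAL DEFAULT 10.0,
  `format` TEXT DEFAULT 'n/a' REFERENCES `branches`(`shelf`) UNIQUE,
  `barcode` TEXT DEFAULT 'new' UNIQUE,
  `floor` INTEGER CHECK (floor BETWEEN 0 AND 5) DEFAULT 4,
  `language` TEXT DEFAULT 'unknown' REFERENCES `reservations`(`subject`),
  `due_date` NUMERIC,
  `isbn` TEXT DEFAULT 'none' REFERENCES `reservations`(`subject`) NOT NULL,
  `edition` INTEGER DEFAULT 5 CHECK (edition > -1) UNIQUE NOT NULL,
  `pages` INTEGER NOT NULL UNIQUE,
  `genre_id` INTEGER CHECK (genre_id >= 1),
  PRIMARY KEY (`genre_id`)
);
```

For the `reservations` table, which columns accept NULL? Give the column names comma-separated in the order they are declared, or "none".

condition, format, edition, reservation_id, barcode, copy_no, name, title

- fee: declared NOT NULL → not nullable.
- condition: UNIQUE does not imply NOT NULL → nullable.
- format: no NOT NULL constraint applies → nullable.
- edition: CHECK does not forbid NULL (a CHECK constraint passes when its expression is NULL) → nullable.
- reservation_id: DEFAULT only fills an omitted column; an explicit NULL is still allowed → nullable.
- barcode: CHECK does not forbid NULL (a CHECK constraint passes when its expression is NULL) → nullable.
- copy_no: DEFAULT only fills an omitted column; an explicit NULL is still allowed → nullable.
- subject: part of the PRIMARY KEY, which implies NOT NULL → not nullable.
- name: a foreign key column may be NULL unless separately constrained → nullable.
- title: no NOT NULL constraint applies → nullable.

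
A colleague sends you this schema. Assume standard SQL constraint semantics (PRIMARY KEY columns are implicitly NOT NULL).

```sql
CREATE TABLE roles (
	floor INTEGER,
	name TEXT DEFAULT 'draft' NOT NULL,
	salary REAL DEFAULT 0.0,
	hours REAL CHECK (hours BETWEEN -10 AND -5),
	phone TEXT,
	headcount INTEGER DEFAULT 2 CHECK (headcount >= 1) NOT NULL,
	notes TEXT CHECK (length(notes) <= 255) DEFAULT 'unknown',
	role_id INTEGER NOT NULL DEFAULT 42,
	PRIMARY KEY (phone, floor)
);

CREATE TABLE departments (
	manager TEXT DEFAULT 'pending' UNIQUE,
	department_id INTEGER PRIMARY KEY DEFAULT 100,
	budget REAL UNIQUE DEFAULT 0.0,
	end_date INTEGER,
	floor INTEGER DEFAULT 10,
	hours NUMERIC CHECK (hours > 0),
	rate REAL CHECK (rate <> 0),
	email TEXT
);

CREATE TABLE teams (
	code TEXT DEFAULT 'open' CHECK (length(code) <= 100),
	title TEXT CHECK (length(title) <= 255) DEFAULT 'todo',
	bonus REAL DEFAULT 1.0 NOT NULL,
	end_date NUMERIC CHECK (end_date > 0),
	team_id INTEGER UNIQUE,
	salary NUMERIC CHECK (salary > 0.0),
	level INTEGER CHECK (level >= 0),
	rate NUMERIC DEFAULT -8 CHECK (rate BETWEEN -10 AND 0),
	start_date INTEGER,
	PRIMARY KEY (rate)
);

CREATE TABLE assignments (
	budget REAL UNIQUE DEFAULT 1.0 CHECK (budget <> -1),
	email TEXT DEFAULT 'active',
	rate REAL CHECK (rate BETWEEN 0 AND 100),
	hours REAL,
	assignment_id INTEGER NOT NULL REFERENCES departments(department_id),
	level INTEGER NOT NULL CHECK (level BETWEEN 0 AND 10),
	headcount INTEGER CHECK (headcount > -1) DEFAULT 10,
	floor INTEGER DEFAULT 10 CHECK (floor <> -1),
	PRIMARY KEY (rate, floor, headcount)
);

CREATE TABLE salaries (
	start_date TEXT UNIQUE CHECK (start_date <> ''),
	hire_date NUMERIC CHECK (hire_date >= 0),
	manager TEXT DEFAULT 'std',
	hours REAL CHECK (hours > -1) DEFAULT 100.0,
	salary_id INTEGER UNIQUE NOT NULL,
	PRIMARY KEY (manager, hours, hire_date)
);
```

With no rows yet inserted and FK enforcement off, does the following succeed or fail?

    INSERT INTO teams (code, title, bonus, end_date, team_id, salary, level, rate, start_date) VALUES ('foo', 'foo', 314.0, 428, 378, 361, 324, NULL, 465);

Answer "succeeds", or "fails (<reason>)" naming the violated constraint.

rate is explicitly set to NULL, but rate is part of the PRIMARY KEY (implied NOT NULL).

fails (NOT NULL on rate)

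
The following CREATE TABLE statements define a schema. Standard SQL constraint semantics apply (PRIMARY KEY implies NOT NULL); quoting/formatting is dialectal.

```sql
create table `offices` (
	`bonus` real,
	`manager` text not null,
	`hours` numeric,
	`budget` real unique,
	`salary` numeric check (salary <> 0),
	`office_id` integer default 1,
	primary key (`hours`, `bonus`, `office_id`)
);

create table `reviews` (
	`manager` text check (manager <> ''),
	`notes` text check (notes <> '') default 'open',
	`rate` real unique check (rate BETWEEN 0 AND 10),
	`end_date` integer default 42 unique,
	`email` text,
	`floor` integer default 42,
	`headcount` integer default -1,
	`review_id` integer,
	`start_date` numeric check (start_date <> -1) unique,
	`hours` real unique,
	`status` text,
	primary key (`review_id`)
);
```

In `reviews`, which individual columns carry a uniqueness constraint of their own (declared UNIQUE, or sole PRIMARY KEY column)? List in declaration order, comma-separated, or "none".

rate, end_date, review_id, start_date, hours

- manager: no UNIQUE or single-column PK constraint.
- notes: no UNIQUE or single-column PK constraint.
- rate: declared UNIQUE → unique.
- end_date: declared UNIQUE → unique.
- email: no UNIQUE or single-column PK constraint.
- floor: no UNIQUE or single-column PK constraint.
- headcount: no UNIQUE or single-column PK constraint.
- review_id: single-column PRIMARY KEY → unique.
- start_date: declared UNIQUE → unique.
- hours: declared UNIQUE → unique.
- status: no UNIQUE or single-column PK constraint.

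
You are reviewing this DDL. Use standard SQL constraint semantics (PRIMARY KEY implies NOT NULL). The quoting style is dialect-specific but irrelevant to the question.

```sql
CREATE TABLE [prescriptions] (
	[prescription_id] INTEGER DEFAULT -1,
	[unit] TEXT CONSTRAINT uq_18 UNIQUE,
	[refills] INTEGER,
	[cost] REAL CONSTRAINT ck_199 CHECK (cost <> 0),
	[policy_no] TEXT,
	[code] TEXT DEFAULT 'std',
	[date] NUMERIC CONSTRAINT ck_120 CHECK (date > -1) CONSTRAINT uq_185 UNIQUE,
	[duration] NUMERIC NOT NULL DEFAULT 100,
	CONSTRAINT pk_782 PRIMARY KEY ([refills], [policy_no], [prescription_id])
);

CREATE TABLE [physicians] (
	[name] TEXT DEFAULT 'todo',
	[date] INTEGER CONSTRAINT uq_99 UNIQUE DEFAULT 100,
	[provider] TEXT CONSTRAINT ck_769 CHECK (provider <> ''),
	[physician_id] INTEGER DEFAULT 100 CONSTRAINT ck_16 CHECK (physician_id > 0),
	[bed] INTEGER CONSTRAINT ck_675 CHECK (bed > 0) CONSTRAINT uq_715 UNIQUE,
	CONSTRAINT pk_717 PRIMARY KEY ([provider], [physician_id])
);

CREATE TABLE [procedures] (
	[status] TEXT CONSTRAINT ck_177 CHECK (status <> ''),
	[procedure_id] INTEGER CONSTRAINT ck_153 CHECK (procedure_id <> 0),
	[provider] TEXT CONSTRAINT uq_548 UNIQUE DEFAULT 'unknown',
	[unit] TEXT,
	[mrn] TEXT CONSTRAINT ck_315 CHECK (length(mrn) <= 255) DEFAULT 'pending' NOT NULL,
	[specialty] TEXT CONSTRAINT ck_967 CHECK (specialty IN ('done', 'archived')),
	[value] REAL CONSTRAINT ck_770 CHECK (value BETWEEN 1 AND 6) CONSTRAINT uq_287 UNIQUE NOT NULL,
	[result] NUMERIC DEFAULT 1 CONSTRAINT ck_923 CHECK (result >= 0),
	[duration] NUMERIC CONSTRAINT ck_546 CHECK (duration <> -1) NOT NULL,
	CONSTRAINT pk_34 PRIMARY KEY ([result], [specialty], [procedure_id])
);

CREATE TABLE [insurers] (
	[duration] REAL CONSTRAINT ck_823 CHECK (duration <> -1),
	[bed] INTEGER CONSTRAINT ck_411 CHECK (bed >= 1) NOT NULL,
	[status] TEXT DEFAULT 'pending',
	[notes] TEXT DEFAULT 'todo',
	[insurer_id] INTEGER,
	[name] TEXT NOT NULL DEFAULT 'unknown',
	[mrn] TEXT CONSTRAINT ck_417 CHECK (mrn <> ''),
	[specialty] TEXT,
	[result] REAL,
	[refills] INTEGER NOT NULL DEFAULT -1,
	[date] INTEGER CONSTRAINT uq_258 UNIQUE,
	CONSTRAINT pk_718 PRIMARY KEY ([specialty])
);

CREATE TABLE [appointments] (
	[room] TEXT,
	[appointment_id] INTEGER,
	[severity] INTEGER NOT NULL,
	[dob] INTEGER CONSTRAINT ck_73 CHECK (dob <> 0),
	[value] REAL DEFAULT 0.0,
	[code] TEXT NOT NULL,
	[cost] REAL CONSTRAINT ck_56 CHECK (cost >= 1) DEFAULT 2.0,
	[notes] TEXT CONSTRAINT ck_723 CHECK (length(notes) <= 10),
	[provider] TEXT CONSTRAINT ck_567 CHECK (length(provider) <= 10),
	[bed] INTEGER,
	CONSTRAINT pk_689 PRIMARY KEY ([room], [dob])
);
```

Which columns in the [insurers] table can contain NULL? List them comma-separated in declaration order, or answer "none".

duration, status, notes, insurer_id, mrn, result, date

- duration: CHECK does not forbid NULL (a CHECK constraint passes when its expression is NULL) → nullable.
- bed: declared NOT NULL → not nullable.
- status: DEFAULT only fills an omitted column; an explicit NULL is still allowed → nullable.
- notes: DEFAULT only fills an omitted column; an explicit NULL is still allowed → nullable.
- insurer_id: no NOT NULL constraint applies → nullable.
- name: declared NOT NULL → not nullable.
- mrn: CHECK does not forbid NULL (a CHECK constraint passes when its expression is NULL) → nullable.
- specialty: part of the PRIMARY KEY, which implies NOT NULL → not nullable.
- result: no NOT NULL constraint applies → nullable.
- refills: declared NOT NULL → not nullable.
- date: UNIQUE does not imply NOT NULL → nullable.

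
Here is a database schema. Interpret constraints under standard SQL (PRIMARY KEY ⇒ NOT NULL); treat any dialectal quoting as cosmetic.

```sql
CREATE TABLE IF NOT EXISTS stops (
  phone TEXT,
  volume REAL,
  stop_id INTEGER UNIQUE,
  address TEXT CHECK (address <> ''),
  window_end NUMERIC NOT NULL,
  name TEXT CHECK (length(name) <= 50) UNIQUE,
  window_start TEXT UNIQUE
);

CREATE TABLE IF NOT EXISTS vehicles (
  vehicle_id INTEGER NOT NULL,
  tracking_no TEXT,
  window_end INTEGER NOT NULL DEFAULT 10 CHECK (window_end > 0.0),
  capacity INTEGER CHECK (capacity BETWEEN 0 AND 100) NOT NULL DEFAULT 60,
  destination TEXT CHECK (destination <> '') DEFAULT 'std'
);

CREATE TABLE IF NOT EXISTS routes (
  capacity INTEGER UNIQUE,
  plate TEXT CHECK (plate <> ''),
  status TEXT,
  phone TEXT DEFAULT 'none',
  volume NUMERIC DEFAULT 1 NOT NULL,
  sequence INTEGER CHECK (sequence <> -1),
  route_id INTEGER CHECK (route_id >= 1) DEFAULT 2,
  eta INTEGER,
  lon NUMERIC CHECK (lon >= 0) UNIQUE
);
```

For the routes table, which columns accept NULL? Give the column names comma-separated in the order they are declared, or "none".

capacity, plate, status, phone, sequence, route_id, eta, lon

- capacity: UNIQUE does not imply NOT NULL → nullable.
- plate: CHECK does not forbid NULL (a CHECK constraint passes when its expression is NULL) → nullable.
- status: no NOT NULL constraint applies → nullable.
- phone: DEFAULT only fills an omitted column; an explicit NULL is still allowed → nullable.
- volume: declared NOT NULL → not nullable.
- sequence: CHECK does not forbid NULL (a CHECK constraint passes when its expression is NULL) → nullable.
- route_id: CHECK does not forbid NULL (a CHECK constraint passes when its expression is NULL) → nullable.
- eta: no NOT NULL constraint applies → nullable.
- lon: CHECK does not forbid NULL (a CHECK constraint passes when its expression is NULL) → nullable.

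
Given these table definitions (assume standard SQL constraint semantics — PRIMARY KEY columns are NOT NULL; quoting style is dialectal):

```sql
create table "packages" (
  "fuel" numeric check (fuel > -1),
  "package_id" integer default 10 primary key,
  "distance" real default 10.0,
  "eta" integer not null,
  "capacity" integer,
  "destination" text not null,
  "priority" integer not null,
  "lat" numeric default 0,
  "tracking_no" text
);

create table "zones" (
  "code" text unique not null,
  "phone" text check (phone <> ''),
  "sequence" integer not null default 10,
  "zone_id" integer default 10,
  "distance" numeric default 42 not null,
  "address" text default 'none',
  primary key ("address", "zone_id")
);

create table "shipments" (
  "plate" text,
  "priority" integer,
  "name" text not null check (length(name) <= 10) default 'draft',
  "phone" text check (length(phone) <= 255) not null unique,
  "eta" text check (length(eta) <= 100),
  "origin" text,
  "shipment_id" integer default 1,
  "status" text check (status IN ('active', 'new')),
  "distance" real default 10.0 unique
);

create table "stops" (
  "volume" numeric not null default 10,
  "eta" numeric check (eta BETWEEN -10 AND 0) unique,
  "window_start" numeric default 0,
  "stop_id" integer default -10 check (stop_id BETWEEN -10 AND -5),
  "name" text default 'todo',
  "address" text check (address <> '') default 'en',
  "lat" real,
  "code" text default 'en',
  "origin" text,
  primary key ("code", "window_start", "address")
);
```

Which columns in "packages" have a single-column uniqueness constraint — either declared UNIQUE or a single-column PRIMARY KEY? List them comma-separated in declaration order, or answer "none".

- fuel: no UNIQUE or single-column PK constraint.
- package_id: single-column PRIMARY KEY → unique.
- distance: no UNIQUE or single-column PK constraint.
- eta: no UNIQUE or single-column PK constraint.
- capacity: no UNIQUE or single-column PK constraint.
- destination: no UNIQUE or single-column PK constraint.
- priority: no UNIQUE or single-column PK constraint.
- lat: no UNIQUE or single-column PK constraint.
- tracking_no: no UNIQUE or single-column PK constraint.

package_id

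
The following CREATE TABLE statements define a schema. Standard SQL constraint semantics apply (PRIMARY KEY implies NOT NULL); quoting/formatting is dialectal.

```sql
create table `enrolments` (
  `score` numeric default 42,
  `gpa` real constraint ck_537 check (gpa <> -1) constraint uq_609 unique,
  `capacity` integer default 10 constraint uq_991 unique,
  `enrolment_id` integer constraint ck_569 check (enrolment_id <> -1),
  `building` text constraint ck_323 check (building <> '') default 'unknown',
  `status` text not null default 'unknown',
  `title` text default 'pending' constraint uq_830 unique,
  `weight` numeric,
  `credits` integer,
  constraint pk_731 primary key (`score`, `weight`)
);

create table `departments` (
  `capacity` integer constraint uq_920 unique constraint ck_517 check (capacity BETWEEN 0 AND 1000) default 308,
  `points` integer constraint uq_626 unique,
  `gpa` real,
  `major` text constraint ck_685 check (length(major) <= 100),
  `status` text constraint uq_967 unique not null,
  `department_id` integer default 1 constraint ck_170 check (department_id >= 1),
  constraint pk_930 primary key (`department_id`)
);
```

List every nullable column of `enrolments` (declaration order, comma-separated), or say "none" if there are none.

gpa, capacity, enrolment_id, building, title, credits

- score: part of the PRIMARY KEY, which implies NOT NULL → not nullable.
- gpa: CHECK does not forbid NULL (a CHECK constraint passes when its expression is NULL) → nullable.
- capacity: UNIQUE does not imply NOT NULL → nullable.
- enrolment_id: CHECK does not forbid NULL (a CHECK constraint passes when its expression is NULL) → nullable.
- building: CHECK does not forbid NULL (a CHECK constraint passes when its expression is NULL) → nullable.
- status: declared NOT NULL → not nullable.
- title: UNIQUE does not imply NOT NULL → nullable.
- weight: part of the PRIMARY KEY, which implies NOT NULL → not nullable.
- credits: no NOT NULL constraint applies → nullable.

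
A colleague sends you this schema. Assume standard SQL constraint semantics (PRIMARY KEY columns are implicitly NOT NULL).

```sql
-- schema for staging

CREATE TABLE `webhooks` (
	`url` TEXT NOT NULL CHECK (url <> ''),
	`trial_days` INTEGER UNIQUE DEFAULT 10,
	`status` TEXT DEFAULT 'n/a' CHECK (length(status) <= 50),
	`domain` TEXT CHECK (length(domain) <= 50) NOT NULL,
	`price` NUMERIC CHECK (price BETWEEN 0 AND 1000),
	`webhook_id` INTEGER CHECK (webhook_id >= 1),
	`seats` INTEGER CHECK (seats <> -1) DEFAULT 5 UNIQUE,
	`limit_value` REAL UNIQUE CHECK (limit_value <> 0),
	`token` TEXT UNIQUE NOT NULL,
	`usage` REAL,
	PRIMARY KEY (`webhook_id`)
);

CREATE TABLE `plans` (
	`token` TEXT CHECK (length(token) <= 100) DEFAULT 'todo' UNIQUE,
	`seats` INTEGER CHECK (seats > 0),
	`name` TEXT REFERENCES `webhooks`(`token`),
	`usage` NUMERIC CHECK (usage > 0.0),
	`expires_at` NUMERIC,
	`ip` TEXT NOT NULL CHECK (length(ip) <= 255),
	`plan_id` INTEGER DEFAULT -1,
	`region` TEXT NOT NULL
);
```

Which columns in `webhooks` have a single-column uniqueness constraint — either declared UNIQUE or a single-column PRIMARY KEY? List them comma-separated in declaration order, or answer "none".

- url: no UNIQUE or single-column PK constraint.
- trial_days: declared UNIQUE → unique.
- status: no UNIQUE or single-column PK constraint.
- domain: no UNIQUE or single-column PK constraint.
- price: no UNIQUE or single-column PK constraint.
- webhook_id: single-column PRIMARY KEY → unique.
- seats: declared UNIQUE → unique.
- limit_value: declared UNIQUE → unique.
- token: declared UNIQUE → unique.
- usage: no UNIQUE or single-column PK constraint.

trial_days, webhook_id, seats, limit_value, token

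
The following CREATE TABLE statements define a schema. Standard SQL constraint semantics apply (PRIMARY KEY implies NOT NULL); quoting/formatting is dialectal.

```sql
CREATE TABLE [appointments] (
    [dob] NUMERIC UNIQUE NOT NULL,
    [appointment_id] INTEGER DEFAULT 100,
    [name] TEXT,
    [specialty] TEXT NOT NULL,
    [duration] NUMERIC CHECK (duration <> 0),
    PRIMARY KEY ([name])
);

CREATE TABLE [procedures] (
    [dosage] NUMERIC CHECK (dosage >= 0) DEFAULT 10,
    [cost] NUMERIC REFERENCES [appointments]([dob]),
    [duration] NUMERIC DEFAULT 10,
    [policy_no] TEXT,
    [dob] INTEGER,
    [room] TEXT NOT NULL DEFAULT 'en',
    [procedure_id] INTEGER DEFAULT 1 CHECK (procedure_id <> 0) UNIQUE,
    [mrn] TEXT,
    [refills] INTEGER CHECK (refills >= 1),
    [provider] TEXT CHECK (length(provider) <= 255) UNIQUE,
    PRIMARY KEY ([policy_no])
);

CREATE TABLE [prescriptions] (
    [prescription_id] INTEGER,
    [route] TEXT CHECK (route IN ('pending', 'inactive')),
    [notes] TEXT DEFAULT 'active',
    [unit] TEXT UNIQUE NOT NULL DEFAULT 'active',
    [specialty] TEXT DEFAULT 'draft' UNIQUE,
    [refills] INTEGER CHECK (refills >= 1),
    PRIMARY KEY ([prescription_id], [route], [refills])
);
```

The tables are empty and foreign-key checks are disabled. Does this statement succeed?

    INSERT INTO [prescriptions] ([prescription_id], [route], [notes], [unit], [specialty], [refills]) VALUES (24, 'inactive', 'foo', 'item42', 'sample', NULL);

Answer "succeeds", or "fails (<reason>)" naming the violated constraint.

refills is explicitly set to NULL, but refills is part of the PRIMARY KEY (implied NOT NULL).

fails (NOT NULL on refills)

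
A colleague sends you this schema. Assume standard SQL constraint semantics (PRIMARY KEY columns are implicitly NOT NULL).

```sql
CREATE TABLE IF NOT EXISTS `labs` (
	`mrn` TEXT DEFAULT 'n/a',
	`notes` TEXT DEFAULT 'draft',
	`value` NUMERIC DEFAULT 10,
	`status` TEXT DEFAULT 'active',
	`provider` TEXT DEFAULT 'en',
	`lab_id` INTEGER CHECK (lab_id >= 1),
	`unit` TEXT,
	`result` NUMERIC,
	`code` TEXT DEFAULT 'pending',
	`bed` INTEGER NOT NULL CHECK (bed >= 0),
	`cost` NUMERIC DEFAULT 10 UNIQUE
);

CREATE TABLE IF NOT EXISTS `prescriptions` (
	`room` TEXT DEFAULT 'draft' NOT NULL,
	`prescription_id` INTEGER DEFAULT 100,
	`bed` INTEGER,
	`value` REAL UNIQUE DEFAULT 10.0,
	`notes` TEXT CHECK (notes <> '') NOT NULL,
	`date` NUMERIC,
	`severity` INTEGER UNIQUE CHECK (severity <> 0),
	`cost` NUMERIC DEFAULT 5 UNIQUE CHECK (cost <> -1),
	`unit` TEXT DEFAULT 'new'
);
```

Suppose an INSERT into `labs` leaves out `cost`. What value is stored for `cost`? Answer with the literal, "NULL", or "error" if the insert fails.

10

cost has an explicit DEFAULT 10.
When the column is omitted from an INSERT, that default is used.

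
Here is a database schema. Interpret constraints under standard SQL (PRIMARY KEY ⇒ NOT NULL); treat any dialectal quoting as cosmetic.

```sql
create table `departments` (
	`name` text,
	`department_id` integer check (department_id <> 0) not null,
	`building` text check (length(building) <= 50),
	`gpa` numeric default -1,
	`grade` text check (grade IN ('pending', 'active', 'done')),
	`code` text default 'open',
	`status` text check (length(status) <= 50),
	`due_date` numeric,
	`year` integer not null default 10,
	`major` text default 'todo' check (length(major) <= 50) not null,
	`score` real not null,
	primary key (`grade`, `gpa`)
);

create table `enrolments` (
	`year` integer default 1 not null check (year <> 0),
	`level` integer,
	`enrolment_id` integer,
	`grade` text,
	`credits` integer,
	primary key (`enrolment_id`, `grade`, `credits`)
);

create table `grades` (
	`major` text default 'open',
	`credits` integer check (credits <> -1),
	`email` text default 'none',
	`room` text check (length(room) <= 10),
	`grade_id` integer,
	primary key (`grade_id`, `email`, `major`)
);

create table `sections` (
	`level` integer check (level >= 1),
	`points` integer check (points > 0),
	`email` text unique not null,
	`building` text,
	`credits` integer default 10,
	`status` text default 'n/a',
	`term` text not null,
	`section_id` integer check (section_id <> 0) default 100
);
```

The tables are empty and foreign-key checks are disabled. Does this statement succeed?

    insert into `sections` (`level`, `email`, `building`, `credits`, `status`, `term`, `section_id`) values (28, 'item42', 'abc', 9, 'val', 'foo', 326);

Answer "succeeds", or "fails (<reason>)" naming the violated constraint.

NOT NULL columns: email is supplied; term is supplied.
CHECK constraints: 28 satisfies (level >= 1); 326 satisfies (section_id <> 0).
No constraint is violated.

succeeds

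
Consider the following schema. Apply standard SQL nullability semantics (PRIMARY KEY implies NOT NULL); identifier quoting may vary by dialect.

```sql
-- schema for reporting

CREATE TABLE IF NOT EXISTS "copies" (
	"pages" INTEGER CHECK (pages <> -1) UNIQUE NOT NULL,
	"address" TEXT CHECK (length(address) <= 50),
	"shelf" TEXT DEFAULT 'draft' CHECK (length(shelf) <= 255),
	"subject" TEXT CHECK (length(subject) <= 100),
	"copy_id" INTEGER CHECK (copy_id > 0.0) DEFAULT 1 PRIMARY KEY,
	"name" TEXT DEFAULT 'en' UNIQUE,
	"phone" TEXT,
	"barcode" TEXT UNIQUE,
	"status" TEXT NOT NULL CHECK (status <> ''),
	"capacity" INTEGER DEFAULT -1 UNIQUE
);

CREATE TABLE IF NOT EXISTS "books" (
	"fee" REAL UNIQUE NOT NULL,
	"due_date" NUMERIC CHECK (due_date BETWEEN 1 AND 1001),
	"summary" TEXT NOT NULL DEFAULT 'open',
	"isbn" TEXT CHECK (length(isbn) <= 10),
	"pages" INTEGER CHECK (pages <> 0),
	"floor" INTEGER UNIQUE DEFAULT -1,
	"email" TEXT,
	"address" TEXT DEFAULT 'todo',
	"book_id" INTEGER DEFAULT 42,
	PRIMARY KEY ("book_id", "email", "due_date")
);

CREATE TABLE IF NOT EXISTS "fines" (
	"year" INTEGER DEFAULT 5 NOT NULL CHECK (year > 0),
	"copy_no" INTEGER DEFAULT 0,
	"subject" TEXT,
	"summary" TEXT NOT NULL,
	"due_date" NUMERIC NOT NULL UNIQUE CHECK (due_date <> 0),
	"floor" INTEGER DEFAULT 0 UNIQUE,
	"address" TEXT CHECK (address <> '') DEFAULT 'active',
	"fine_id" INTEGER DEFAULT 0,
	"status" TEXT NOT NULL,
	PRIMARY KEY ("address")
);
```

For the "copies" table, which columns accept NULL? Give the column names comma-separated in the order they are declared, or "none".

address, shelf, subject, name, phone, barcode, capacity

- pages: declared NOT NULL → not nullable.
- address: CHECK does not forbid NULL (a CHECK constraint passes when its expression is NULL) → nullable.
- shelf: CHECK does not forbid NULL (a CHECK constraint passes when its expression is NULL) → nullable.
- subject: CHECK does not forbid NULL (a CHECK constraint passes when its expression is NULL) → nullable.
- copy_id: part of the PRIMARY KEY, which implies NOT NULL → not nullable.
- name: UNIQUE does not imply NOT NULL → nullable.
- phone: no NOT NULL constraint applies → nullable.
- barcode: UNIQUE does not imply NOT NULL → nullable.
- status: declared NOT NULL → not nullable.
- capacity: UNIQUE does not imply NOT NULL → nullable.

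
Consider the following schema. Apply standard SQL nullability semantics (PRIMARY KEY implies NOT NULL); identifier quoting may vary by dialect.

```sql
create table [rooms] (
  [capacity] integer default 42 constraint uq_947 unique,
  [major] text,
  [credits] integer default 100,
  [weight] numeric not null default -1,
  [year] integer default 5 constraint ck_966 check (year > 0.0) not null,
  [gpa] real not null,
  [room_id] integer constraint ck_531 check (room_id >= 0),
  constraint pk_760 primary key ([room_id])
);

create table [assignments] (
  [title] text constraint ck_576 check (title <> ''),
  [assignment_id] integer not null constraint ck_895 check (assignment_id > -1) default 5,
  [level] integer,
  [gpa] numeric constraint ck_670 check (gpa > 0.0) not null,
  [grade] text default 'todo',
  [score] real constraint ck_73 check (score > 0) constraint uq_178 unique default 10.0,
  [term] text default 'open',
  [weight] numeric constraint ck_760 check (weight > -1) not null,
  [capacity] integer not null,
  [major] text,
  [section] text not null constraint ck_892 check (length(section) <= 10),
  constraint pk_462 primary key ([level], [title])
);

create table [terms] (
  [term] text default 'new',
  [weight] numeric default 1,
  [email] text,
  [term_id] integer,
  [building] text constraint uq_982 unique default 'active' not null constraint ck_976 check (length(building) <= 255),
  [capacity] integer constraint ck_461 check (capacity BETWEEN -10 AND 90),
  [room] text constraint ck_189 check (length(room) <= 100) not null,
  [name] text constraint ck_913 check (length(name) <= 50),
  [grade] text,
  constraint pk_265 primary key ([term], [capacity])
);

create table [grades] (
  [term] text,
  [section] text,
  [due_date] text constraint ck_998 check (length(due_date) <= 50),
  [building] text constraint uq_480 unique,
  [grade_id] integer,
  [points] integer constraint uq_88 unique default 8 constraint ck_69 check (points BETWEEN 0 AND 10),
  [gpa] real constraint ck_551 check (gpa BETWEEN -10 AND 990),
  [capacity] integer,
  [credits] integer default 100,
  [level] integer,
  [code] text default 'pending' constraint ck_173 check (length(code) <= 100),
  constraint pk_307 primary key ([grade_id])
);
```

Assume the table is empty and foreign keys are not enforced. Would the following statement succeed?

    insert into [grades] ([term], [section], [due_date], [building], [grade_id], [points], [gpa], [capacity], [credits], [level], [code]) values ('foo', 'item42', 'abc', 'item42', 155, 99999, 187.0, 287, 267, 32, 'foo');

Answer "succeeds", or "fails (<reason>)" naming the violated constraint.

The value 99999 for points violates CHECK (points BETWEEN 0 AND 10).

fails (CHECK on points)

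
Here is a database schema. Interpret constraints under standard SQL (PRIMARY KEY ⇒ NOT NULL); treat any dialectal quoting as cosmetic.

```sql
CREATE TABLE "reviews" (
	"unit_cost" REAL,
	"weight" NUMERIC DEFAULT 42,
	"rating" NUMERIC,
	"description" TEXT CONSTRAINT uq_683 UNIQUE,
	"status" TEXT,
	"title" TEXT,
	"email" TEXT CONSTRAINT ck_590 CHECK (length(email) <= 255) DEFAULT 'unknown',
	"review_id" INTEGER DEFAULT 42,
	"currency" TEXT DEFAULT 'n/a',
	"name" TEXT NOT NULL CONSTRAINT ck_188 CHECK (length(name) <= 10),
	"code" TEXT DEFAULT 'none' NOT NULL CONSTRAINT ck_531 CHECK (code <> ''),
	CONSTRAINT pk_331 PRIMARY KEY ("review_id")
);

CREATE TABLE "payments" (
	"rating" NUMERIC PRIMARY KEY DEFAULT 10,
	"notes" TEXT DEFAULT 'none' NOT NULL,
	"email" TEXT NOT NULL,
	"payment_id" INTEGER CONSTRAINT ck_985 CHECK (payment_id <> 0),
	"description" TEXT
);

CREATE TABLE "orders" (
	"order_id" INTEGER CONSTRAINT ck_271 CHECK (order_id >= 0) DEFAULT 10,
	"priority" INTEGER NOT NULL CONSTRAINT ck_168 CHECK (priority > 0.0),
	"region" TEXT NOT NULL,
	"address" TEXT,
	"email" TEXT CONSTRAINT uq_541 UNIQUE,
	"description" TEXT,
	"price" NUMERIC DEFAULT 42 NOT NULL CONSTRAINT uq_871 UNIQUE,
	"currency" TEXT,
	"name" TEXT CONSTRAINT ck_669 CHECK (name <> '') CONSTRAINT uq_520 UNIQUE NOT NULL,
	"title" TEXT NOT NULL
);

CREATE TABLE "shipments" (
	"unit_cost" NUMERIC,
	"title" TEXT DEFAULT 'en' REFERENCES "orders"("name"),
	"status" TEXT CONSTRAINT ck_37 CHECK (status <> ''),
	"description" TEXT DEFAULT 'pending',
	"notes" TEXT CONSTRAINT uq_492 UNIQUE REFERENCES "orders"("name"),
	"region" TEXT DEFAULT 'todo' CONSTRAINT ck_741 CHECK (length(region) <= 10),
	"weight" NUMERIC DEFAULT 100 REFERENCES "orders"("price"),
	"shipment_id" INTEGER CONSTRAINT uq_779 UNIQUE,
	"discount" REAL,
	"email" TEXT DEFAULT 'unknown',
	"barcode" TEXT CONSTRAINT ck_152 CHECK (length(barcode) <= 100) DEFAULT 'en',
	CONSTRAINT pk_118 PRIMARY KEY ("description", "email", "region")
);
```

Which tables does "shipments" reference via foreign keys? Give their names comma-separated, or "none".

orders

- title REFERENCES orders(name).
- notes REFERENCES orders(name).
- weight REFERENCES orders(price).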